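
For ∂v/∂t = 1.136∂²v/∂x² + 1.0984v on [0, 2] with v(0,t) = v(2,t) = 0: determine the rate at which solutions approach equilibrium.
Eigenvalues: λₙ = 1.136n²π²/2² - 1.0984.
First three modes:
  n=1: λ₁ = 1.136π²/2² - 1.0984 ≈ 1.705
  n=2: λ₂ = 4.544π²/2² - 1.0984 ≈ 10.113
  n=3: λ₃ = 10.224π²/2² - 1.0984 ≈ 24.128
Since 1.136π²/2² ≈ 2.803 > 1.0984, all λₙ > 0.
The n=1 mode decays slowest → dominates as t → ∞.
Asymptotic: v ~ c₁ sin(πx/2) e^{-λ₁t} with decay rate λ₁ ≈ 1.705.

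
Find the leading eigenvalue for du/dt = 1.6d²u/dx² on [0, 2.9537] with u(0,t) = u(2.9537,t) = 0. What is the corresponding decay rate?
Eigenvalues: λₙ = 1.6n²π²/2.9537².
First three modes:
  n=1: λ₁ = 1.6π²/2.9537² ≈ 1.81
  n=2: λ₂ = 6.4π²/2.9537² ≈ 7.24 (4× faster decay)
  n=3: λ₃ = 14.4π²/2.9537² ≈ 16.29 (9× faster decay)
As t → ∞, higher modes decay exponentially faster. The n=1 mode dominates: u ~ c₁ sin(πx/2.9537) e^{-λ₁t}.
Decay rate: λ₁ = 1.6π²/2.9537² ≈ 1.81.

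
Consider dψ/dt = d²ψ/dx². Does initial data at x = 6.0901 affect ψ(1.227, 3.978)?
Yes, for any finite x. The heat equation has infinite propagation speed, so all initial data affects all points at any t > 0.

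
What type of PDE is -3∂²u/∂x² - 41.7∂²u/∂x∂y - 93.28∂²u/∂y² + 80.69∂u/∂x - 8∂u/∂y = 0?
With A = -3, B = -41.7, C = -93.28, the discriminant is 619.53. This is a hyperbolic PDE.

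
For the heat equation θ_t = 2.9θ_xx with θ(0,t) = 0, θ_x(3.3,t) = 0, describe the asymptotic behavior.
θ → 0. Heat escapes through the Dirichlet boundary.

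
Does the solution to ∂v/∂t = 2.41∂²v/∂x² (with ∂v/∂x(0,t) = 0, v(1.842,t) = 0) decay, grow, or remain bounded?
v → 0. Heat escapes through the Dirichlet boundary.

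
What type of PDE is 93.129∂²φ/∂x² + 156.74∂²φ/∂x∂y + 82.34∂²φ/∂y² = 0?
With A = 93.129, B = 156.74, C = 82.34, the discriminant is -6105.53984. This is an elliptic PDE.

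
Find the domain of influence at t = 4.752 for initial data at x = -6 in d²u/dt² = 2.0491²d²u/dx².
Domain of influence: [-15.7373232, 3.7373232]. Data at x = -6 spreads outward at speed 2.0491.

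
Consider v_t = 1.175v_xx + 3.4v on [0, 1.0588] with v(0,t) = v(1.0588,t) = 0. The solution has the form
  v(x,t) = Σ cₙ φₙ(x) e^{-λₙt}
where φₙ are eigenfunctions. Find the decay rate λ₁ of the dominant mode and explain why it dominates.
Eigenvalues: λₙ = 1.175n²π²/1.0588² - 3.4.
First three modes:
  n=1: λ₁ = 1.175π²/1.0588² - 3.4 ≈ 6.945
  n=2: λ₂ = 4.7π²/1.0588² - 3.4 ≈ 37.978
  n=3: λ₃ = 10.575π²/1.0588² - 3.4 ≈ 89.701
Since 1.175π²/1.0588² ≈ 10.345 > 3.4, all λₙ > 0.
The n=1 mode decays slowest → dominates as t → ∞.
Asymptotic: v ~ c₁ sin(πx/1.0588) e^{-λ₁t} with decay rate λ₁ ≈ 6.945.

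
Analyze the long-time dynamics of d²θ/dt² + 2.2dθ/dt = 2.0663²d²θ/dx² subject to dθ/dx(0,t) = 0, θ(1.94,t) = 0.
Long-time behavior: θ → 0. Damping (γ=2.2) dissipates energy; oscillations decay exponentially.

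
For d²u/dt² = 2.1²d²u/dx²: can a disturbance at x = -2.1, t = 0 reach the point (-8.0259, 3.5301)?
Yes. The domain of dependence is [-15.43911, -0.61269], and -2.1 ∈ [-15.43911, -0.61269].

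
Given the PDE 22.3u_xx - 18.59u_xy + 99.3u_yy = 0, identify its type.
The second-order coefficients are A = 22.3, B = -18.59, C = 99.3. Since B² - 4AC = -8511.9719 < 0, this is an elliptic PDE.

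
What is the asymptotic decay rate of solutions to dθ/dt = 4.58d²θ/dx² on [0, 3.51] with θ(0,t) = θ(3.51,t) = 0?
Eigenvalues: λₙ = 4.58n²π²/3.51².
First three modes:
  n=1: λ₁ = 4.58π²/3.51² ≈ 3.669
  n=2: λ₂ = 18.32π²/3.51² ≈ 14.676 (4× faster decay)
  n=3: λ₃ = 41.22π²/3.51² ≈ 33.021 (9× faster decay)
As t → ∞, higher modes decay exponentially faster. The n=1 mode dominates: θ ~ c₁ sin(πx/3.51) e^{-λ₁t}.
Decay rate: λ₁ = 4.58π²/3.51² ≈ 3.669.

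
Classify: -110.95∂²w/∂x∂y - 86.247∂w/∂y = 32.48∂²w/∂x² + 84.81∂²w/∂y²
Rewriting in standard form: -32.48∂²w/∂x² - 110.95∂²w/∂x∂y - 84.81∂²w/∂y² - 86.247∂w/∂y = 0. Hyperbolic (discriminant = 1291.3873).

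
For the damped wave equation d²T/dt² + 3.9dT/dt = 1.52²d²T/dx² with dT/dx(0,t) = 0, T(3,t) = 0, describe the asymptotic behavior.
T → 0. Damping (γ=3.9) dissipates energy; oscillations decay exponentially.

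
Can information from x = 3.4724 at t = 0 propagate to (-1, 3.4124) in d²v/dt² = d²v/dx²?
No. The domain of dependence is [-4.4124, 2.4124], and 3.4724 is outside this interval.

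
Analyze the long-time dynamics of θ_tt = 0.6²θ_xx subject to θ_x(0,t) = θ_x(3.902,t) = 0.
Long-time behavior: θ oscillates about a mean that drifts linearly in t (generically unbounded; no decay). There is no damping, so the nonconstant modes persist as standing waves (energy conserved, no decay). But with Neumann conditions at both ends the constant mode has eigenvalue 0: the spatial mean M(t) of θ satisfies M'' = 0, so M(t) = M(0) + M'(0)·t. Unless the initial velocity has zero mean (∫θ_t(x,0)dx = 0), the solution grows linearly in t (unbounded, though not exponentially); if it does have zero mean, the solution stays bounded and simply oscillates.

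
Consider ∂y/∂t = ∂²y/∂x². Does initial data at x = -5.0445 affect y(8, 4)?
Yes, for any finite x. The heat equation has infinite propagation speed, so all initial data affects all points at any t > 0.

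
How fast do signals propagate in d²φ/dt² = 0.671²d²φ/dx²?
Speed = 0.671. Information travels along characteristics x = x₀ ± 0.671t.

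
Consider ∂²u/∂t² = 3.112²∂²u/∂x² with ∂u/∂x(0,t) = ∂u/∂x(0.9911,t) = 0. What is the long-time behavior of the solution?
As t → ∞, u oscillates about a mean that drifts linearly in t (generically unbounded; no decay). There is no damping, so the nonconstant modes persist as standing waves (energy conserved, no decay). But with Neumann conditions at both ends the constant mode has eigenvalue 0: the spatial mean M(t) of u satisfies M'' = 0, so M(t) = M(0) + M'(0)·t. Unless the initial velocity has zero mean (∫u_t(x,0)dx = 0), the solution grows linearly in t (unbounded, though not exponentially); if it does have zero mean, the solution stays bounded and simply oscillates.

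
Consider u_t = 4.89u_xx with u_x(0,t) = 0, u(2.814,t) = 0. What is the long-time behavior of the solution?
As t → ∞, u → 0. Heat escapes through the Dirichlet boundary.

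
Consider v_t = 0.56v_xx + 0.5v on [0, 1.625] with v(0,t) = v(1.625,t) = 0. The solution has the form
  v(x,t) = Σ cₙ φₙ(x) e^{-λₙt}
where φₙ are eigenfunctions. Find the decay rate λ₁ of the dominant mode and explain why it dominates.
Eigenvalues: λₙ = 0.56n²π²/1.625² - 0.5.
First three modes:
  n=1: λ₁ = 0.56π²/1.625² - 0.5 ≈ 1.593
  n=2: λ₂ = 2.24π²/1.625² - 0.5 ≈ 7.872
  n=3: λ₃ = 5.04π²/1.625² - 0.5 ≈ 18.338
Since 0.56π²/1.625² ≈ 2.093 > 0.5, all λₙ > 0.
The n=1 mode decays slowest → dominates as t → ∞.
Asymptotic: v ~ c₁ sin(πx/1.625) e^{-λ₁t} with decay rate λ₁ ≈ 1.593.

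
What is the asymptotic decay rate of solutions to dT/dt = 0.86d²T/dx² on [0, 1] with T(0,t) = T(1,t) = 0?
Eigenvalues: λₙ = 0.86n²π².
First three modes:
  n=1: λ₁ = 0.86π² ≈ 8.488
  n=2: λ₂ = 3.44π² ≈ 33.951 (4× faster decay)
  n=3: λ₃ = 7.74π² ≈ 76.391 (9× faster decay)
As t → ∞, higher modes decay exponentially faster. The n=1 mode dominates: T ~ c₁ sin(πx) e^{-λ₁t}.
Decay rate: λ₁ = 0.86π² ≈ 8.488.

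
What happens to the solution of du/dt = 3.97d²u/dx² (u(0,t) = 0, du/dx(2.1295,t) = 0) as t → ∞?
u → 0. Heat escapes through the Dirichlet boundary.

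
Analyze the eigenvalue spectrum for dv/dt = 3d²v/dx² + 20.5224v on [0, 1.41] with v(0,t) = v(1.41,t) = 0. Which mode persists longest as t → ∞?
Eigenvalues: λₙ = 3n²π²/1.41² - 20.5224.
First three modes:
  n=1: λ₁ = 3π²/1.41² - 20.5224 ≈ -5.629
  n=2: λ₂ = 12π²/1.41² - 20.5224 ≈ 39.05
  n=3: λ₃ = 27π²/1.41² - 20.5224 ≈ 113.515
Since 3π²/1.41² ≈ 14.893 < 20.5224, λ₁ < 0.
The n=1 mode grows fastest (−λₙ is largest for n=1) → dominates.
Asymptotic: v ~ c₁ sin(πx/1.41) e^{5.629t} (exponential growth at rate −λ₁ ≈ 5.629).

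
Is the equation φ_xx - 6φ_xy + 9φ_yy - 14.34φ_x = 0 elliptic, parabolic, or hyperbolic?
Computing B² - 4AC with A = 1, B = -6, C = 9: discriminant = 0 (zero). Answer: parabolic.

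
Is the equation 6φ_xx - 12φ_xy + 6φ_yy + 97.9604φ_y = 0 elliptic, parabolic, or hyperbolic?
Computing B² - 4AC with A = 6, B = -12, C = 6: discriminant = 0 (zero). Answer: parabolic.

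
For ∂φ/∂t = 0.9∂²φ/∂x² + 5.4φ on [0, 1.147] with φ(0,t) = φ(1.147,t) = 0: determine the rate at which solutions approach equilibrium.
Eigenvalues: λₙ = 0.9n²π²/1.147² - 5.4.
First three modes:
  n=1: λ₁ = 0.9π²/1.147² - 5.4 ≈ 1.352
  n=2: λ₂ = 3.6π²/1.147² - 5.4 ≈ 21.607
  n=3: λ₃ = 8.1π²/1.147² - 5.4 ≈ 55.366
Since 0.9π²/1.147² ≈ 6.752 > 5.4, all λₙ > 0.
The n=1 mode decays slowest → dominates as t → ∞.
Asymptotic: φ ~ c₁ sin(πx/1.147) e^{-λ₁t} with decay rate λ₁ ≈ 1.352.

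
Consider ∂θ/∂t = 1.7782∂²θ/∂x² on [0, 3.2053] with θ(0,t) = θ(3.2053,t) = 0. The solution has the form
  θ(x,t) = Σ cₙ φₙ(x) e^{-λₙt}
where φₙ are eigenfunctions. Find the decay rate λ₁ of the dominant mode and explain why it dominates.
Eigenvalues: λₙ = 1.7782n²π²/3.2053².
First three modes:
  n=1: λ₁ = 1.7782π²/3.2053² ≈ 1.708
  n=2: λ₂ = 7.1128π²/3.2053² ≈ 6.833 (4× faster decay)
  n=3: λ₃ = 16.0038π²/3.2053² ≈ 15.374 (9× faster decay)
As t → ∞, higher modes decay exponentially faster. The n=1 mode dominates: θ ~ c₁ sin(πx/3.2053) e^{-λ₁t}.
Decay rate: λ₁ = 1.7782π²/3.2053² ≈ 1.708.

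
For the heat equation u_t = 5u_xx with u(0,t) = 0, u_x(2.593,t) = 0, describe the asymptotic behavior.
u → 0. Heat escapes through the Dirichlet boundary.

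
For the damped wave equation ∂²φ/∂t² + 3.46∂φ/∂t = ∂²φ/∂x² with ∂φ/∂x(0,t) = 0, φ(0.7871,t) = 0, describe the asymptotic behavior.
φ → 0. Damping (γ=3.46) dissipates energy; oscillations decay exponentially.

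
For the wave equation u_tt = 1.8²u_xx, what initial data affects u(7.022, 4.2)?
Domain of dependence: [-0.538, 14.582]. Signals travel at speed 1.8, so data within |x - 7.022| ≤ 1.8·4.2 = 7.56 can reach the point.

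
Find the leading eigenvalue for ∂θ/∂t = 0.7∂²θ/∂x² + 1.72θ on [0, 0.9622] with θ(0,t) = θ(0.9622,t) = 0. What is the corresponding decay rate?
Eigenvalues: λₙ = 0.7n²π²/0.9622² - 1.72.
First three modes:
  n=1: λ₁ = 0.7π²/0.9622² - 1.72 ≈ 5.742
  n=2: λ₂ = 2.8π²/0.9622² - 1.72 ≈ 28.129
  n=3: λ₃ = 6.3π²/0.9622² - 1.72 ≈ 65.44
Since 0.7π²/0.9622² ≈ 7.462 > 1.72, all λₙ > 0.
The n=1 mode decays slowest → dominates as t → ∞.
Asymptotic: θ ~ c₁ sin(πx/0.9622) e^{-λ₁t} with decay rate λ₁ ≈ 5.742.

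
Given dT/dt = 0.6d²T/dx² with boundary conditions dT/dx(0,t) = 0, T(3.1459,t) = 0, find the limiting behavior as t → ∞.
T → 0. Heat escapes through the Dirichlet boundary.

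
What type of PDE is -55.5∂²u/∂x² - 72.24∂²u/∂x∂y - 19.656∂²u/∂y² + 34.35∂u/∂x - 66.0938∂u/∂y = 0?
With A = -55.5, B = -72.24, C = -19.656, the discriminant is 854.9856. This is a hyperbolic PDE.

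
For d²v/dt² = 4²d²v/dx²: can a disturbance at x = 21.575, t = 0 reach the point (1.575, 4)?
No. The domain of dependence is [-14.425, 17.575], and 21.575 is outside this interval.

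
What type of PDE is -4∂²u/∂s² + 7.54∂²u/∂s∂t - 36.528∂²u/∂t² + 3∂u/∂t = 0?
With A = -4, B = 7.54, C = -36.528, the discriminant is -527.5964. This is an elliptic PDE.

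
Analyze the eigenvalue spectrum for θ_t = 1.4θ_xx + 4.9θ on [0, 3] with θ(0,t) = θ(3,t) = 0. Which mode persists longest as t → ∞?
Eigenvalues: λₙ = 1.4n²π²/3² - 4.9.
First three modes:
  n=1: λ₁ = 1.4π²/3² - 4.9 ≈ -3.365
  n=2: λ₂ = 5.6π²/3² - 4.9 ≈ 1.241
  n=3: λ₃ = 12.6π²/3² - 4.9 ≈ 8.917
Since 1.4π²/3² ≈ 1.535 < 4.9, λ₁ < 0.
The n=1 mode grows fastest (−λₙ is largest for n=1) → dominates.
Asymptotic: θ ~ c₁ sin(πx/3) e^{3.365t} (exponential growth at rate −λ₁ ≈ 3.365).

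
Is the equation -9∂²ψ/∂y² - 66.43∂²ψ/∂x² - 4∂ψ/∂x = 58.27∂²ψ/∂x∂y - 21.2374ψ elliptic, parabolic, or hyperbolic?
Rewriting in standard form: -66.43∂²ψ/∂x² - 58.27∂²ψ/∂x∂y - 9∂²ψ/∂y² - 4∂ψ/∂x + 21.2374ψ = 0. Computing B² - 4AC with A = -66.43, B = -58.27, C = -9: discriminant = 1003.9129 (positive). Answer: hyperbolic.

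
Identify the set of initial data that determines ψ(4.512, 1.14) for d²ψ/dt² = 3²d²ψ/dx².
Domain of dependence: [1.092, 7.932]. Signals travel at speed 3, so data within |x - 4.512| ≤ 3·1.14 = 3.42 can reach the point.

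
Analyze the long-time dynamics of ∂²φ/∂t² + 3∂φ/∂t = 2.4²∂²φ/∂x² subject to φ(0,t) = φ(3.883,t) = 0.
Long-time behavior: φ → 0. Damping (γ=3) dissipates energy; oscillations decay exponentially.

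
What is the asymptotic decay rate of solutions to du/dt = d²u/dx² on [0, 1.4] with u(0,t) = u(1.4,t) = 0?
Eigenvalues: λₙ = n²π²/1.4².
First three modes:
  n=1: λ₁ = π²/1.4² ≈ 5.036
  n=2: λ₂ = 4π²/1.4² ≈ 20.142 (4× faster decay)
  n=3: λ₃ = 9π²/1.4² ≈ 45.32 (9× faster decay)
As t → ∞, higher modes decay exponentially faster. The n=1 mode dominates: u ~ c₁ sin(πx/1.4) e^{-λ₁t}.
Decay rate: λ₁ = π²/1.4² ≈ 5.036.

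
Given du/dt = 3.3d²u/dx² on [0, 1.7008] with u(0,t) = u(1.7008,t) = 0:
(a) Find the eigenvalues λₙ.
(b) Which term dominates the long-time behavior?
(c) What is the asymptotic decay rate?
Eigenvalues: λₙ = 3.3n²π²/1.7008².
First three modes:
  n=1: λ₁ = 3.3π²/1.7008² ≈ 11.259
  n=2: λ₂ = 13.2π²/1.7008² ≈ 45.037 (4× faster decay)
  n=3: λ₃ = 29.7π²/1.7008² ≈ 101.333 (9× faster decay)
As t → ∞, higher modes decay exponentially faster. The n=1 mode dominates: u ~ c₁ sin(πx/1.7008) e^{-λ₁t}.
Decay rate: λ₁ = 3.3π²/1.7008² ≈ 11.259.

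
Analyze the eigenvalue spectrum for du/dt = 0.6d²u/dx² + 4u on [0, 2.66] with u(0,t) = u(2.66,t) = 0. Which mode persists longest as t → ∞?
Eigenvalues: λₙ = 0.6n²π²/2.66² - 4.
First three modes:
  n=1: λ₁ = 0.6π²/2.66² - 4 ≈ -3.163
  n=2: λ₂ = 2.4π²/2.66² - 4 ≈ -0.652
  n=3: λ₃ = 5.4π²/2.66² - 4 ≈ 3.532
Since 0.6π²/2.66² ≈ 0.837 < 4, λ₁ < 0.
The n=1 mode grows fastest (−λₙ is largest for n=1) → dominates.
Asymptotic: u ~ c₁ sin(πx/2.66) e^{3.163t} (exponential growth at rate −λ₁ ≈ 3.163).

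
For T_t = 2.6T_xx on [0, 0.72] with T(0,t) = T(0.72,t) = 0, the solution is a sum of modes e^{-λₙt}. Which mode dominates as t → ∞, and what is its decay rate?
Eigenvalues: λₙ = 2.6n²π²/0.72².
First three modes:
  n=1: λ₁ = 2.6π²/0.72² ≈ 49.5
  n=2: λ₂ = 10.4π²/0.72² ≈ 198.001 (4× faster decay)
  n=3: λ₃ = 23.4π²/0.72² ≈ 445.503 (9× faster decay)
As t → ∞, higher modes decay exponentially faster. The n=1 mode dominates: T ~ c₁ sin(πx/0.72) e^{-λ₁t}.
Decay rate: λ₁ = 2.6π²/0.72² ≈ 49.5.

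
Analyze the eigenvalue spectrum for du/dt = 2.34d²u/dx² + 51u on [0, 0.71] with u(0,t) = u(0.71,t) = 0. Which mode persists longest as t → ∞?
Eigenvalues: λₙ = 2.34n²π²/0.71² - 51.
First three modes:
  n=1: λ₁ = 2.34π²/0.71² - 51 ≈ -5.186
  n=2: λ₂ = 9.36π²/0.71² - 51 ≈ 132.256
  n=3: λ₃ = 21.06π²/0.71² - 51 ≈ 361.327
Since 2.34π²/0.71² ≈ 45.814 < 51, λ₁ < 0.
The n=1 mode grows fastest (−λₙ is largest for n=1) → dominates.
Asymptotic: u ~ c₁ sin(πx/0.71) e^{5.186t} (exponential growth at rate −λ₁ ≈ 5.186).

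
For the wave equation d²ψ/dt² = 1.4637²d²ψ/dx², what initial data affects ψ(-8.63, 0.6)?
Domain of dependence: [-9.50822, -7.75178]. Signals travel at speed 1.4637, so data within |x - -8.63| ≤ 1.4637·0.6 = 0.87822 can reach the point.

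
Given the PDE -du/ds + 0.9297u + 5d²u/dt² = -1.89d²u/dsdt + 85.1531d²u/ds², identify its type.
Rewriting in standard form: -85.1531d²u/ds² + 1.89d²u/dsdt + 5d²u/dt² - du/ds + 0.9297u = 0. The second-order coefficients are A = -85.1531, B = 1.89, C = 5. Since B² - 4AC = 1706.6341 > 0, this is a hyperbolic PDE.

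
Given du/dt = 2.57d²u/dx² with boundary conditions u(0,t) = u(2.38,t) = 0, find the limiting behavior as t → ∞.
u → 0. Heat diffuses out through both boundaries.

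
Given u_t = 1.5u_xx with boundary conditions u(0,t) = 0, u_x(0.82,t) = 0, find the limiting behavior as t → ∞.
u → 0. Heat escapes through the Dirichlet boundary.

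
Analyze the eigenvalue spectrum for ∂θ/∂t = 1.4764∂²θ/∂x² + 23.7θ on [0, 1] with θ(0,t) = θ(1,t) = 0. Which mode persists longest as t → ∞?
Eigenvalues: λₙ = 1.4764n²π²/1² - 23.7.
First three modes:
  n=1: λ₁ = 1.4764π² - 23.7 ≈ -9.129
  n=2: λ₂ = 5.9056π² - 23.7 ≈ 34.586
  n=3: λ₃ = 13.2876π² - 23.7 ≈ 107.443
Since 1.4764π² ≈ 14.571 < 23.7, λ₁ < 0.
The n=1 mode grows fastest (−λₙ is largest for n=1) → dominates.
Asymptotic: θ ~ c₁ sin(πx/1) e^{9.129t} (exponential growth at rate −λ₁ ≈ 9.129).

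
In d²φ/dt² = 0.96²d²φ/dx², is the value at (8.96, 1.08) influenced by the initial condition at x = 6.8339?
No. The domain of dependence is [7.9232, 9.9968], and 6.8339 is outside this interval.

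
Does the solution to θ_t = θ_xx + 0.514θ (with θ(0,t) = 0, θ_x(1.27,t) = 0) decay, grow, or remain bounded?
θ → 0. Diffusion dominates reaction (r=0.514 < κπ²/(4L²)≈1.53); solution decays.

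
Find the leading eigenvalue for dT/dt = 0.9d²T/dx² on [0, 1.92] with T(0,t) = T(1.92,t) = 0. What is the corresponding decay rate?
Eigenvalues: λₙ = 0.9n²π²/1.92².
First three modes:
  n=1: λ₁ = 0.9π²/1.92² ≈ 2.41
  n=2: λ₂ = 3.6π²/1.92² ≈ 9.638 (4× faster decay)
  n=3: λ₃ = 8.1π²/1.92² ≈ 21.686 (9× faster decay)
As t → ∞, higher modes decay exponentially faster. The n=1 mode dominates: T ~ c₁ sin(πx/1.92) e^{-λ₁t}.
Decay rate: λ₁ = 0.9π²/1.92² ≈ 2.41.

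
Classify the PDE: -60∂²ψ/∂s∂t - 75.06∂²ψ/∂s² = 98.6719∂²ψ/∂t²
Rewriting in standard form: -75.06∂²ψ/∂s² - 60∂²ψ/∂s∂t - 98.6719∂²ψ/∂t² = 0. A = -75.06, B = -60, C = -98.6719. Discriminant B² - 4AC = -26025.251256. Since -26025.251256 < 0, elliptic.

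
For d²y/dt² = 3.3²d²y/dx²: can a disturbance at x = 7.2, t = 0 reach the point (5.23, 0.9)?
Yes. The domain of dependence is [2.26, 8.2], and 7.2 ∈ [2.26, 8.2].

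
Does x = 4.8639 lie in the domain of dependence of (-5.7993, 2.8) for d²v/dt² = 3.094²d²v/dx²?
No. The domain of dependence is [-14.4625, 2.8639], and 4.8639 is outside this interval.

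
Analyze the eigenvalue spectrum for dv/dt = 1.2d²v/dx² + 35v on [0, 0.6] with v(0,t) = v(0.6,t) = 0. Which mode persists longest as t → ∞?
Eigenvalues: λₙ = 1.2n²π²/0.6² - 35.
First three modes:
  n=1: λ₁ = 1.2π²/0.6² - 35 ≈ -2.101
  n=2: λ₂ = 4.8π²/0.6² - 35 ≈ 96.595
  n=3: λ₃ = 10.8π²/0.6² - 35 ≈ 261.088
Since 1.2π²/0.6² ≈ 32.899 < 35, λ₁ < 0.
The n=1 mode grows fastest (−λₙ is largest for n=1) → dominates.
Asymptotic: v ~ c₁ sin(πx/0.6) e^{2.101t} (exponential growth at rate −λ₁ ≈ 2.101).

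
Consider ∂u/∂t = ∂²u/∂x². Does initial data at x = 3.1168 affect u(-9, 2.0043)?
Yes, for any finite x. The heat equation has infinite propagation speed, so all initial data affects all points at any t > 0.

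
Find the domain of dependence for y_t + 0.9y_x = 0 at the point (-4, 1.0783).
A single point: x = -4.97047. The characteristic through (-4, 1.0783) is x - 0.9t = const, so x = -4 - 0.9·1.0783 = -4.97047.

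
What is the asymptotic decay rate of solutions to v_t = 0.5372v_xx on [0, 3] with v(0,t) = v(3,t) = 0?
Eigenvalues: λₙ = 0.5372n²π²/3².
First three modes:
  n=1: λ₁ = 0.5372π²/3² ≈ 0.589
  n=2: λ₂ = 2.1488π²/3² ≈ 2.356 (4× faster decay)
  n=3: λ₃ = 4.8348π²/3² ≈ 5.302 (9× faster decay)
As t → ∞, higher modes decay exponentially faster. The n=1 mode dominates: v ~ c₁ sin(πx/3) e^{-λ₁t}.
Decay rate: λ₁ = 0.5372π²/3² ≈ 0.589.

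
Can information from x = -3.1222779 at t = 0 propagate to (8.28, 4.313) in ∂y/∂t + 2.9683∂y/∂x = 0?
No. Only data at x = -4.5222779 affects (8.28, 4.313). Advection has one-way propagation along characteristics.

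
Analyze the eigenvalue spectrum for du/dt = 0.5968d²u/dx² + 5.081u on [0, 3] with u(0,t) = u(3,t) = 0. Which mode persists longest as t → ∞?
Eigenvalues: λₙ = 0.5968n²π²/3² - 5.081.
First three modes:
  n=1: λ₁ = 0.5968π²/3² - 5.081 ≈ -4.427
  n=2: λ₂ = 2.3872π²/3² - 5.081 ≈ -2.463
  n=3: λ₃ = 5.3712π²/3² - 5.081 ≈ 0.809
Since 0.5968π²/3² ≈ 0.654 < 5.081, λ₁ < 0.
The n=1 mode grows fastest (−λₙ is largest for n=1) → dominates.
Asymptotic: u ~ c₁ sin(πx/3) e^{4.427t} (exponential growth at rate −λ₁ ≈ 4.427).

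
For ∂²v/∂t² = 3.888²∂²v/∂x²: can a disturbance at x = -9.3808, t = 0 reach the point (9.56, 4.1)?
No. The domain of dependence is [-6.3808, 25.5008], and -9.3808 is outside this interval.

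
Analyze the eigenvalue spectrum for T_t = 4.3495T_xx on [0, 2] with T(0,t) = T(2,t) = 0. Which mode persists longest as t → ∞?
Eigenvalues: λₙ = 4.3495n²π²/2².
First three modes:
  n=1: λ₁ = 4.3495π²/2² ≈ 10.732
  n=2: λ₂ = 17.398π²/2² ≈ 42.928 (4× faster decay)
  n=3: λ₃ = 39.1455π²/2² ≈ 96.588 (9× faster decay)
As t → ∞, higher modes decay exponentially faster. The n=1 mode dominates: T ~ c₁ sin(πx/2) e^{-λ₁t}.
Decay rate: λ₁ = 4.3495π²/2² ≈ 10.732.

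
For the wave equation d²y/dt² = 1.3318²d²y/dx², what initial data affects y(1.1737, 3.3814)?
Domain of dependence: [-3.32964852, 5.67704852]. Signals travel at speed 1.3318, so data within |x - 1.1737| ≤ 1.3318·3.3814 = 4.50334852 can reach the point.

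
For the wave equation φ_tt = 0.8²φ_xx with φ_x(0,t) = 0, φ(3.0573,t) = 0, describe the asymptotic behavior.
φ oscillates (no decay). Energy is conserved; the solution oscillates indefinitely as standing waves.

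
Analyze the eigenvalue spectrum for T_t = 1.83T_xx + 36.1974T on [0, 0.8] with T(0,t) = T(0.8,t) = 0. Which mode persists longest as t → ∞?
Eigenvalues: λₙ = 1.83n²π²/0.8² - 36.1974.
First three modes:
  n=1: λ₁ = 1.83π²/0.8² - 36.1974 ≈ -7.976
  n=2: λ₂ = 7.32π²/0.8² - 36.1974 ≈ 76.686
  n=3: λ₃ = 16.47π²/0.8² - 36.1974 ≈ 217.791
Since 1.83π²/0.8² ≈ 28.221 < 36.1974, λ₁ < 0.
The n=1 mode grows fastest (−λₙ is largest for n=1) → dominates.
Asymptotic: T ~ c₁ sin(πx/0.8) e^{7.976t} (exponential growth at rate −λ₁ ≈ 7.976).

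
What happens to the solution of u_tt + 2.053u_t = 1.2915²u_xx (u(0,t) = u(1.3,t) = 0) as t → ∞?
u → 0. Damping (γ=2.053) dissipates energy; oscillations decay exponentially.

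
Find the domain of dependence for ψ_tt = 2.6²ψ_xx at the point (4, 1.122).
Domain of dependence: [1.0828, 6.9172]. Signals travel at speed 2.6, so data within |x - 4| ≤ 2.6·1.122 = 2.9172 can reach the point.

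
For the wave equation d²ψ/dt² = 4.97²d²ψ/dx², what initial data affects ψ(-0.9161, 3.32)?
Domain of dependence: [-17.4165, 15.5843]. Signals travel at speed 4.97, so data within |x - -0.9161| ≤ 4.97·3.32 = 16.5004 can reach the point.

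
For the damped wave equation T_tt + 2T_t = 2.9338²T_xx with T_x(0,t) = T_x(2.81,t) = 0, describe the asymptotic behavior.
T → constant (steady state). Damping (γ=2) dissipates the nonconstant modes; with Neumann BCs the spatial average obeys M''+γM'=0 and tends to a finite limit.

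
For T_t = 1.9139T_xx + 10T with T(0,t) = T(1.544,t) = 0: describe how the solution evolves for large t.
T grows unboundedly. Reaction dominates diffusion (r=10 > κπ²/L²≈7.92); solution grows exponentially.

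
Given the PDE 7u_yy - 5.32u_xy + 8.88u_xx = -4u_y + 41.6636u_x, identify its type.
Rewriting in standard form: 8.88u_xx - 5.32u_xy + 7u_yy - 41.6636u_x + 4u_y = 0. The second-order coefficients are A = 8.88, B = -5.32, C = 7. Since B² - 4AC = -220.3376 < 0, this is an elliptic PDE.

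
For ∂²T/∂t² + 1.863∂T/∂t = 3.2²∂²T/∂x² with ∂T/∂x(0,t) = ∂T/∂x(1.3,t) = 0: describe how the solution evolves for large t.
T → constant (steady state). Damping (γ=1.863) dissipates the nonconstant modes; with Neumann BCs the spatial average obeys M''+γM'=0 and tends to a finite limit.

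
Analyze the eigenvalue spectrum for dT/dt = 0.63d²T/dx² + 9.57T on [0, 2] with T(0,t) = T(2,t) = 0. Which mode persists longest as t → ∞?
Eigenvalues: λₙ = 0.63n²π²/2² - 9.57.
First three modes:
  n=1: λ₁ = 0.63π²/2² - 9.57 ≈ -8.016
  n=2: λ₂ = 2.52π²/2² - 9.57 ≈ -3.352
  n=3: λ₃ = 5.67π²/2² - 9.57 ≈ 4.42
Since 0.63π²/2² ≈ 1.554 < 9.57, λ₁ < 0.
The n=1 mode grows fastest (−λₙ is largest for n=1) → dominates.
Asymptotic: T ~ c₁ sin(πx/2) e^{8.016t} (exponential growth at rate −λ₁ ≈ 8.016).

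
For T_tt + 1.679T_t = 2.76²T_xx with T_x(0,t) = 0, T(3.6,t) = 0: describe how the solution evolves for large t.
T → 0. Damping (γ=1.679) dissipates energy; oscillations decay exponentially.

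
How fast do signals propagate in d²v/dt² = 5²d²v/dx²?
Speed = 5. Information travels along characteristics x = x₀ ± 5t.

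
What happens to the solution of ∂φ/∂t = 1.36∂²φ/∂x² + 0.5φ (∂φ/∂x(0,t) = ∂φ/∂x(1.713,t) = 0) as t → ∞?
φ grows unboundedly. With Neumann BCs the constant mode has diffusion eigenvalue 0, so any r > 0 makes it grow like e^(0.5t); solution grows exponentially.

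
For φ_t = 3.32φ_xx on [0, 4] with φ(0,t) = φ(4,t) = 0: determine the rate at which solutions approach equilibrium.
Eigenvalues: λₙ = 3.32n²π²/4².
First three modes:
  n=1: λ₁ = 3.32π²/4² ≈ 2.048
  n=2: λ₂ = 13.28π²/4² ≈ 8.192 (4× faster decay)
  n=3: λ₃ = 29.88π²/4² ≈ 18.431 (9× faster decay)
As t → ∞, higher modes decay exponentially faster. The n=1 mode dominates: φ ~ c₁ sin(πx/4) e^{-λ₁t}.
Decay rate: λ₁ = 3.32π²/4² ≈ 2.048.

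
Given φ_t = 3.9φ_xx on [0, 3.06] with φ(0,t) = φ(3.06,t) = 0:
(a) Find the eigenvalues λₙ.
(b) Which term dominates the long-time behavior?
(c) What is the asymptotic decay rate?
Eigenvalues: λₙ = 3.9n²π²/3.06².
First three modes:
  n=1: λ₁ = 3.9π²/3.06² ≈ 4.111
  n=2: λ₂ = 15.6π²/3.06² ≈ 16.443 (4× faster decay)
  n=3: λ₃ = 35.1π²/3.06² ≈ 36.997 (9× faster decay)
As t → ∞, higher modes decay exponentially faster. The n=1 mode dominates: φ ~ c₁ sin(πx/3.06) e^{-λ₁t}.
Decay rate: λ₁ = 3.9π²/3.06² ≈ 4.111.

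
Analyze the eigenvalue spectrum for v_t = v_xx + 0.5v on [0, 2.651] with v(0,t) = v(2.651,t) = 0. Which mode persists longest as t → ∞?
Eigenvalues: λₙ = n²π²/2.651² - 0.5.
First three modes:
  n=1: λ₁ = π²/2.651² - 0.5 ≈ 0.904
  n=2: λ₂ = 4π²/2.651² - 0.5 ≈ 5.117
  n=3: λ₃ = 9π²/2.651² - 0.5 ≈ 12.139
Since π²/2.651² ≈ 1.404 > 0.5, all λₙ > 0.
The n=1 mode decays slowest → dominates as t → ∞.
Asymptotic: v ~ c₁ sin(πx/2.651) e^{-λ₁t} with decay rate λ₁ ≈ 0.904.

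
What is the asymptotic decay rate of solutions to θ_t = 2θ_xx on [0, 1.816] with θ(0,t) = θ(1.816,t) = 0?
Eigenvalues: λₙ = 2n²π²/1.816².
First three modes:
  n=1: λ₁ = 2π²/1.816² ≈ 5.985
  n=2: λ₂ = 8π²/1.816² ≈ 23.942 (4× faster decay)
  n=3: λ₃ = 18π²/1.816² ≈ 53.869 (9× faster decay)
As t → ∞, higher modes decay exponentially faster. The n=1 mode dominates: θ ~ c₁ sin(πx/1.816) e^{-λ₁t}.
Decay rate: λ₁ = 2π²/1.816² ≈ 5.985.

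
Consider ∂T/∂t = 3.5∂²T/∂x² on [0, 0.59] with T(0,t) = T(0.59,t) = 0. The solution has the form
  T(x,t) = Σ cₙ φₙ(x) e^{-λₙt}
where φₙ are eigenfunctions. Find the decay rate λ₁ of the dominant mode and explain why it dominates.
Eigenvalues: λₙ = 3.5n²π²/0.59².
First three modes:
  n=1: λ₁ = 3.5π²/0.59² ≈ 99.235
  n=2: λ₂ = 14π²/0.59² ≈ 396.939 (4× faster decay)
  n=3: λ₃ = 31.5π²/0.59² ≈ 893.113 (9× faster decay)
As t → ∞, higher modes decay exponentially faster. The n=1 mode dominates: T ~ c₁ sin(πx/0.59) e^{-λ₁t}.
Decay rate: λ₁ = 3.5π²/0.59² ≈ 99.235.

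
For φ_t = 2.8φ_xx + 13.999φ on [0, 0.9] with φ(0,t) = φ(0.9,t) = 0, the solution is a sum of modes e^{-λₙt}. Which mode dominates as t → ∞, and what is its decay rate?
Eigenvalues: λₙ = 2.8n²π²/0.9² - 13.999.
First three modes:
  n=1: λ₁ = 2.8π²/0.9² - 13.999 ≈ 20.118
  n=2: λ₂ = 11.2π²/0.9² - 13.999 ≈ 122.47
  n=3: λ₃ = 25.2π²/0.9² - 13.999 ≈ 293.055
Since 2.8π²/0.9² ≈ 34.117 > 13.999, all λₙ > 0.
The n=1 mode decays slowest → dominates as t → ∞.
Asymptotic: φ ~ c₁ sin(πx/0.9) e^{-λ₁t} with decay rate λ₁ ≈ 20.118.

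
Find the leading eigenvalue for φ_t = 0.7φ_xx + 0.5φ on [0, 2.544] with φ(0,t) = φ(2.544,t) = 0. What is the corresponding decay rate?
Eigenvalues: λₙ = 0.7n²π²/2.544² - 0.5.
First three modes:
  n=1: λ₁ = 0.7π²/2.544² - 0.5 ≈ 0.567
  n=2: λ₂ = 2.8π²/2.544² - 0.5 ≈ 3.77
  n=3: λ₃ = 6.3π²/2.544² - 0.5 ≈ 9.107
Since 0.7π²/2.544² ≈ 1.067 > 0.5, all λₙ > 0.
The n=1 mode decays slowest → dominates as t → ∞.
Asymptotic: φ ~ c₁ sin(πx/2.544) e^{-λ₁t} with decay rate λ₁ ≈ 0.567.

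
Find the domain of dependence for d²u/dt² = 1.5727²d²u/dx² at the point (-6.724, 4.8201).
Domain of dependence: [-14.30457127, 0.85657127]. Signals travel at speed 1.5727, so data within |x - -6.724| ≤ 1.5727·4.8201 = 7.58057127 can reach the point.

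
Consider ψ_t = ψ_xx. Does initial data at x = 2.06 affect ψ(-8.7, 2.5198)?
Yes, for any finite x. The heat equation has infinite propagation speed, so all initial data affects all points at any t > 0.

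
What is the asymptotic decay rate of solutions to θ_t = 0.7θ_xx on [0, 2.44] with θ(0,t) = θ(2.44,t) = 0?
Eigenvalues: λₙ = 0.7n²π²/2.44².
First three modes:
  n=1: λ₁ = 0.7π²/2.44² ≈ 1.16
  n=2: λ₂ = 2.8π²/2.44² ≈ 4.642 (4× faster decay)
  n=3: λ₃ = 6.3π²/2.44² ≈ 10.444 (9× faster decay)
As t → ∞, higher modes decay exponentially faster. The n=1 mode dominates: θ ~ c₁ sin(πx/2.44) e^{-λ₁t}.
Decay rate: λ₁ = 0.7π²/2.44² ≈ 1.16.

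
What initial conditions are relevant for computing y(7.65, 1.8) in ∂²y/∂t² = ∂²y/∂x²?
Domain of dependence: [5.85, 9.45]. Signals travel at speed 1, so data within |x - 7.65| ≤ 1·1.8 = 1.8 can reach the point.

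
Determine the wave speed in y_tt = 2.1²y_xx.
Speed = 2.1. Information travels along characteristics x = x₀ ± 2.1t.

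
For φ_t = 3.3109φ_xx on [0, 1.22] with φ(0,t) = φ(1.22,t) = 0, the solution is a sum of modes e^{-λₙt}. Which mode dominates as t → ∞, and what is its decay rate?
Eigenvalues: λₙ = 3.3109n²π²/1.22².
First three modes:
  n=1: λ₁ = 3.3109π²/1.22² ≈ 21.955
  n=2: λ₂ = 13.2436π²/1.22² ≈ 87.819 (4× faster decay)
  n=3: λ₃ = 29.7981π²/1.22² ≈ 197.592 (9× faster decay)
As t → ∞, higher modes decay exponentially faster. The n=1 mode dominates: φ ~ c₁ sin(πx/1.22) e^{-λ₁t}.
Decay rate: λ₁ = 3.3109π²/1.22² ≈ 21.955.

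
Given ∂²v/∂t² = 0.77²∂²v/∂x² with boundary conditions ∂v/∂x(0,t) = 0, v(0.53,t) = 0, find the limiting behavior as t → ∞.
v oscillates (no decay). Energy is conserved; the solution oscillates indefinitely as standing waves.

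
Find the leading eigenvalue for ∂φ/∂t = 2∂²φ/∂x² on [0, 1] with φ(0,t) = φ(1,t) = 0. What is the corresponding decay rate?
Eigenvalues: λₙ = 2n²π².
First three modes:
  n=1: λ₁ = 2π² ≈ 19.739
  n=2: λ₂ = 8π² ≈ 78.957 (4× faster decay)
  n=3: λ₃ = 18π² ≈ 177.653 (9× faster decay)
As t → ∞, higher modes decay exponentially faster. The n=1 mode dominates: φ ~ c₁ sin(πx) e^{-λ₁t}.
Decay rate: λ₁ = 2π² ≈ 19.739.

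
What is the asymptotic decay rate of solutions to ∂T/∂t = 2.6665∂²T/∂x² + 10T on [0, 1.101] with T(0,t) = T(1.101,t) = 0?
Eigenvalues: λₙ = 2.6665n²π²/1.101² - 10.
First three modes:
  n=1: λ₁ = 2.6665π²/1.101² - 10 ≈ 11.71
  n=2: λ₂ = 10.666π²/1.101² - 10 ≈ 76.841
  n=3: λ₃ = 23.9985π²/1.101² - 10 ≈ 185.393
Since 2.6665π²/1.101² ≈ 21.71 > 10, all λₙ > 0.
The n=1 mode decays slowest → dominates as t → ∞.
Asymptotic: T ~ c₁ sin(πx/1.101) e^{-λ₁t} with decay rate λ₁ ≈ 11.71.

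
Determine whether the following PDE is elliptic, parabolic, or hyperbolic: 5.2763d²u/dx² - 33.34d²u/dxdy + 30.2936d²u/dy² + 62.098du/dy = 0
Coefficients: A = 5.2763, B = -33.34, C = 30.2936. B² - 4AC = 472.20311328, which is positive, so the equation is hyperbolic.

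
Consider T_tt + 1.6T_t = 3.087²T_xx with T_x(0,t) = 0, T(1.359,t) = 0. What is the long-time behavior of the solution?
As t → ∞, T → 0. Damping (γ=1.6) dissipates energy; oscillations decay exponentially.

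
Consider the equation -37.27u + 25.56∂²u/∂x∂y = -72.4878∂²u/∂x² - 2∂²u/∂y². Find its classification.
Rewriting in standard form: 72.4878∂²u/∂x² + 25.56∂²u/∂x∂y + 2∂²u/∂y² - 37.27u = 0. Hyperbolic. (A = 72.4878, B = 25.56, C = 2 gives B² - 4AC = 73.4112.)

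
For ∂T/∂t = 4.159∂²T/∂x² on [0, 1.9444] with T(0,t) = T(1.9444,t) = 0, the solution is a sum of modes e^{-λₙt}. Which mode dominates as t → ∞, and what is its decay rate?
Eigenvalues: λₙ = 4.159n²π²/1.9444².
First three modes:
  n=1: λ₁ = 4.159π²/1.9444² ≈ 10.857
  n=2: λ₂ = 16.636π²/1.9444² ≈ 43.429 (4× faster decay)
  n=3: λ₃ = 37.431π²/1.9444² ≈ 97.715 (9× faster decay)
As t → ∞, higher modes decay exponentially faster. The n=1 mode dominates: T ~ c₁ sin(πx/1.9444) e^{-λ₁t}.
Decay rate: λ₁ = 4.159π²/1.9444² ≈ 10.857.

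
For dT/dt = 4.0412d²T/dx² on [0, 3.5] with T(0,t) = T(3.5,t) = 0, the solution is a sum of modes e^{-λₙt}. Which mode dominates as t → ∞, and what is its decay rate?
Eigenvalues: λₙ = 4.0412n²π²/3.5².
First three modes:
  n=1: λ₁ = 4.0412π²/3.5² ≈ 3.256
  n=2: λ₂ = 16.1648π²/3.5² ≈ 13.024 (4× faster decay)
  n=3: λ₃ = 36.3708π²/3.5² ≈ 29.303 (9× faster decay)
As t → ∞, higher modes decay exponentially faster. The n=1 mode dominates: T ~ c₁ sin(πx/3.5) e^{-λ₁t}.
Decay rate: λ₁ = 4.0412π²/3.5² ≈ 3.256.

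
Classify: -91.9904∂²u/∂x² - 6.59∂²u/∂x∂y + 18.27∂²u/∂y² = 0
Hyperbolic (discriminant = 6766.086532).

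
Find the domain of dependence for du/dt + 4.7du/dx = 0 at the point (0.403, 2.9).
A single point: x = -13.227. The characteristic through (0.403, 2.9) is x - 4.7t = const, so x = 0.403 - 4.7·2.9 = -13.227.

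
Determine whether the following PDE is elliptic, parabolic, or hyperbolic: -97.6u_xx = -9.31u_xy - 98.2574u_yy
Rewriting in standard form: -97.6u_xx + 9.31u_xy + 98.2574u_yy = 0. Coefficients: A = -97.6, B = 9.31, C = 98.2574. B² - 4AC = 38446.36506, which is positive, so the equation is hyperbolic.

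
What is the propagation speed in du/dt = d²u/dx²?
Infinite. The heat equation is parabolic, not hyperbolic, so disturbances propagate instantly.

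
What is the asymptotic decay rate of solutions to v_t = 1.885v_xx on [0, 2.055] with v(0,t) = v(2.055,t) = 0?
Eigenvalues: λₙ = 1.885n²π²/2.055².
First three modes:
  n=1: λ₁ = 1.885π²/2.055² ≈ 4.405
  n=2: λ₂ = 7.54π²/2.055² ≈ 17.622 (4× faster decay)
  n=3: λ₃ = 16.965π²/2.055² ≈ 39.649 (9× faster decay)
As t → ∞, higher modes decay exponentially faster. The n=1 mode dominates: v ~ c₁ sin(πx/2.055) e^{-λ₁t}.
Decay rate: λ₁ = 1.885π²/2.055² ≈ 4.405.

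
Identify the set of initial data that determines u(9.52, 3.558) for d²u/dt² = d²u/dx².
Domain of dependence: [5.962, 13.078]. Signals travel at speed 1, so data within |x - 9.52| ≤ 1·3.558 = 3.558 can reach the point.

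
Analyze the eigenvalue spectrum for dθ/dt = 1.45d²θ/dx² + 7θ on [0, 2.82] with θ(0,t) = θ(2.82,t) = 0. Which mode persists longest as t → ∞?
Eigenvalues: λₙ = 1.45n²π²/2.82² - 7.
First three modes:
  n=1: λ₁ = 1.45π²/2.82² - 7 ≈ -5.2
  n=2: λ₂ = 5.8π²/2.82² - 7 ≈ 0.198
  n=3: λ₃ = 13.05π²/2.82² - 7 ≈ 9.196
Since 1.45π²/2.82² ≈ 1.8 < 7, λ₁ < 0.
The n=1 mode grows fastest (−λₙ is largest for n=1) → dominates.
Asymptotic: θ ~ c₁ sin(πx/2.82) e^{5.2t} (exponential growth at rate −λ₁ ≈ 5.2).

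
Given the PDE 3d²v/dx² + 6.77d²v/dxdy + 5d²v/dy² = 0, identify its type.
The second-order coefficients are A = 3, B = 6.77, C = 5. Since B² - 4AC = -14.1671 < 0, this is an elliptic PDE.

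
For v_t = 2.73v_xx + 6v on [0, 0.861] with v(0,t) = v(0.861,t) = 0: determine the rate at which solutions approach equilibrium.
Eigenvalues: λₙ = 2.73n²π²/0.861² - 6.
First three modes:
  n=1: λ₁ = 2.73π²/0.861² - 6 ≈ 30.346
  n=2: λ₂ = 10.92π²/0.861² - 6 ≈ 139.384
  n=3: λ₃ = 24.57π²/0.861² - 6 ≈ 321.114
Since 2.73π²/0.861² ≈ 36.346 > 6, all λₙ > 0.
The n=1 mode decays slowest → dominates as t → ∞.
Asymptotic: v ~ c₁ sin(πx/0.861) e^{-λ₁t} with decay rate λ₁ ≈ 30.346.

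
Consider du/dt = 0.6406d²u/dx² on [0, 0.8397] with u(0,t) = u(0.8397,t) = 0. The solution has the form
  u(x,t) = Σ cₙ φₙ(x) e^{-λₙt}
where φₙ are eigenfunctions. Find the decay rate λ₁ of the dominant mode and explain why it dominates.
Eigenvalues: λₙ = 0.6406n²π²/0.8397².
First three modes:
  n=1: λ₁ = 0.6406π²/0.8397² ≈ 8.967
  n=2: λ₂ = 2.5624π²/0.8397² ≈ 35.867 (4× faster decay)
  n=3: λ₃ = 5.7654π²/0.8397² ≈ 80.701 (9× faster decay)
As t → ∞, higher modes decay exponentially faster. The n=1 mode dominates: u ~ c₁ sin(πx/0.8397) e^{-λ₁t}.
Decay rate: λ₁ = 0.6406π²/0.8397² ≈ 8.967.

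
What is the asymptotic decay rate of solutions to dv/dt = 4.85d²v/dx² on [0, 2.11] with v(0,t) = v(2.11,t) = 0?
Eigenvalues: λₙ = 4.85n²π²/2.11².
First three modes:
  n=1: λ₁ = 4.85π²/2.11² ≈ 10.752
  n=2: λ₂ = 19.4π²/2.11² ≈ 43.007 (4× faster decay)
  n=3: λ₃ = 43.65π²/2.11² ≈ 96.765 (9× faster decay)
As t → ∞, higher modes decay exponentially faster. The n=1 mode dominates: v ~ c₁ sin(πx/2.11) e^{-λ₁t}.
Decay rate: λ₁ = 4.85π²/2.11² ≈ 10.752.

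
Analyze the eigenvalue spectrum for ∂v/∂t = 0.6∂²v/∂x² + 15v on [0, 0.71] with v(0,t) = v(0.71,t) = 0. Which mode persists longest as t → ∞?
Eigenvalues: λₙ = 0.6n²π²/0.71² - 15.
First three modes:
  n=1: λ₁ = 0.6π²/0.71² - 15 ≈ -3.253
  n=2: λ₂ = 2.4π²/0.71² - 15 ≈ 31.989
  n=3: λ₃ = 5.4π²/0.71² - 15 ≈ 90.725
Since 0.6π²/0.71² ≈ 11.747 < 15, λ₁ < 0.
The n=1 mode grows fastest (−λₙ is largest for n=1) → dominates.
Asymptotic: v ~ c₁ sin(πx/0.71) e^{3.253t} (exponential growth at rate −λ₁ ≈ 3.253).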